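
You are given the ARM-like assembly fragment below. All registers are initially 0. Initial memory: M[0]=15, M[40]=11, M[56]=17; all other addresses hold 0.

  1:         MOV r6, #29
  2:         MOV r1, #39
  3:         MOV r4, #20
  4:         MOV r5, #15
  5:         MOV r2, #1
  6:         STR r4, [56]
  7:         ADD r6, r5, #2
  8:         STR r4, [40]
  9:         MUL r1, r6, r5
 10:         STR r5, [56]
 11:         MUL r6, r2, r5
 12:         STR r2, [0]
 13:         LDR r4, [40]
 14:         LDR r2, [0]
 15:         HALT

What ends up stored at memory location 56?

MOV r6, #29 → r6=29
MOV r1, #39 → r1=39
MOV r4, #20 → r4=20
MOV r5, #15 → r5=15
MOV r2, #1 → r2=1
STR r4, [56] → M[56]=20
ADD r6, r5, #2 → r6=15+2=17
STR r4, [40] → M[40]=20
MUL r1, r6, r5 → r1=17*15=255
STR r5, [56] → M[56]=15
MUL r6, r2, r5 → r6=1*15=15
STR r2, [0] → M[0]=1
LDR r4, [40] → r4=M[40]=20
LDR r2, [0] → r2=M[0]=1
halt.

15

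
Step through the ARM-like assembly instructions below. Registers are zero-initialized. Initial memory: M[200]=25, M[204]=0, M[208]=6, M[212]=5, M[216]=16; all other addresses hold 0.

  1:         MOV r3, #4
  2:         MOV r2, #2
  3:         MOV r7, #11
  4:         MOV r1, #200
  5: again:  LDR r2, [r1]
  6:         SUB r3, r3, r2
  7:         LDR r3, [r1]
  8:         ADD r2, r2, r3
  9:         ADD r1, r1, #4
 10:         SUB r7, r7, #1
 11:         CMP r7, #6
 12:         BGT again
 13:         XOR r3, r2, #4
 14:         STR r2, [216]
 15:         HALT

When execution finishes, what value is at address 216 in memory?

after MOV r3, #4: r3=4
after MOV r2, #2: r2=2
after MOV r7, #11: r7=11
after MOV r1, #200: r1=200
after LDR r2, [r1]: r2=M[200]=25
after SUB r3, r3, r2: r3=4-25=-21
after LDR r3, [r1]: r3=M[200]=25
after ADD r2, r2, r3: r2=25+25=50
after ADD r1, r1, #4: r1=200+4=204
after SUB r7, r7, #1: r7=11-1=10
CMP r7, #6  (cmp 10,6)
BGT again: taken
after LDR r2, [r1]: r2=M[204]=0
after SUB r3, r3, r2: r3=25-0=25
after LDR r3, [r1]: r3=M[204]=0
after ADD r2, r2, r3: r2=0+0=0
after ADD r1, r1, #4: r1=204+4=208
after SUB r7, r7, #1: r7=10-1=9
CMP r7, #6  (cmp 9,6)
BGT again: taken
after LDR r2, [r1]: r2=M[208]=6
after SUB r3, r3, r2: r3=0-6=-6
after LDR r3, [r1]: r3=M[208]=6
after ADD r2, r2, r3: r2=6+6=12
after ADD r1, r1, #4: r1=208+4=212
after SUB r7, r7, #1: r7=9-1=8
CMP r7, #6  (cmp 8,6)
BGT again: taken
after LDR r2, [r1]: r2=M[212]=5
after SUB r3, r3, r2: r3=6-5=1
after LDR r3, [r1]: r3=M[212]=5
after ADD r2, r2, r3: r2=5+5=10
after ADD r1, r1, #4: r1=212+4=216
after SUB r7, r7, #1: r7=8-1=7
CMP r7, #6  (cmp 7,6)
BGT again: taken
after LDR r2, [r1]: r2=M[216]=16
after SUB r3, r3, r2: r3=5-16=-11
after LDR r3, [r1]: r3=M[216]=16
after ADD r2, r2, r3: r2=16+16=32
after ADD r1, r1, #4: r1=216+4=220
after SUB r7, r7, #1: r7=7-1=6
CMP r7, #6  (cmp 6,6)
BGT again: not taken
after XOR r3, r2, #4: r3=32^4=36
STR r2, [216] → M[216]=32
halt.

32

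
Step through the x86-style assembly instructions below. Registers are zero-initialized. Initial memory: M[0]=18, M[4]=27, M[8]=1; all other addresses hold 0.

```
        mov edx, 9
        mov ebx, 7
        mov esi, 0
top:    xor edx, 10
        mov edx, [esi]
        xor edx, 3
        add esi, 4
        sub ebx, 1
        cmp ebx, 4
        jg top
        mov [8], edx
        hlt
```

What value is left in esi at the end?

mov edx, 9 → edx=9
mov ebx, 7 → ebx=7
mov esi, 0 → esi=0
xor edx, 10 → edx=9^10=3
mov edx, [esi] → edx=M[0]=18
xor edx, 3 → edx=18^3=17
add esi, 4 → esi=0+4=4
sub ebx, 1 → ebx=7-1=6
cmp ebx, 4  (cmp 6,4)
jg top: taken
xor edx, 10 → edx=17^10=27
mov edx, [esi] → edx=M[4]=27
xor edx, 3 → edx=27^3=24
add esi, 4 → esi=4+4=8
sub ebx, 1 → ebx=6-1=5
cmp ebx, 4  (cmp 5,4)
jg top: taken
xor edx, 10 → edx=24^10=18
mov edx, [esi] → edx=M[8]=1
xor edx, 3 → edx=1^3=2
add esi, 4 → esi=8+4=12
sub ebx, 1 → ebx=5-1=4
cmp ebx, 4  (cmp 4,4)
jg top: not taken
mov [8], edx → M[8]=2
halt.

12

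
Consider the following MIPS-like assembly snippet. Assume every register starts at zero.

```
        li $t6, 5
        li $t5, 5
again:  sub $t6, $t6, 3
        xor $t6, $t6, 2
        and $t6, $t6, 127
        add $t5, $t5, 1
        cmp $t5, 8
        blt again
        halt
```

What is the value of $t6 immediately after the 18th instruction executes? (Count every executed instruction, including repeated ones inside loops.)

126

after li $t6, 5: $t6=5
after li $t5, 5: $t5=5
after sub $t6, $t6, 3: $t6=5-3=2
after xor $t6, $t6, 2: $t6=2^2=0
after and $t6, $t6, 127: $t6=0&127=0
after add $t5, $t5, 1: $t5=5+1=6
cmp $t5, 8  (cmp 6,8)
blt again: taken
after sub $t6, $t6, 3: $t6=0-3=-3
after xor $t6, $t6, 2: $t6=(-3)^2=-1
after and $t6, $t6, 127: $t6=(-1)&127=127
after add $t5, $t5, 1: $t5=6+1=7
cmp $t5, 8  (cmp 7,8)
blt again: taken
after sub $t6, $t6, 3: $t6=127-3=124
after xor $t6, $t6, 2: $t6=124^2=126
after and $t6, $t6, 127: $t6=126&127=126
after add $t5, $t5, 1: $t5=7+1=8
After step 18: $t6 = 126.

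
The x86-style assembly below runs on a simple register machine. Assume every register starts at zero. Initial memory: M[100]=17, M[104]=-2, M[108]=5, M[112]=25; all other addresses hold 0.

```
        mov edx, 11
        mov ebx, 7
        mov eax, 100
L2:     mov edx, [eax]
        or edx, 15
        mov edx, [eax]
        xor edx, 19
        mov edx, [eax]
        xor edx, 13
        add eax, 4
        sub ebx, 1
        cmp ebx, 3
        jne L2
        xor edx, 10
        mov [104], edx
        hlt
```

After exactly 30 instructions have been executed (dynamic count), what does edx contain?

mov edx, 11 → edx=11
mov ebx, 7 → ebx=7
mov eax, 100 → eax=100
mov edx, [eax] → edx=M[100]=17
or edx, 15 → edx=17|15=31
mov edx, [eax] → edx=M[100]=17
xor edx, 19 → edx=17^19=2
mov edx, [eax] → edx=M[100]=17
xor edx, 13 → edx=17^13=28
add eax, 4 → eax=100+4=104
sub ebx, 1 → ebx=7-1=6
cmp ebx, 3  (cmp 6,3)
jne L2: taken
mov edx, [eax] → edx=M[104]=-2
or edx, 15 → edx=(-2)|15=-1
mov edx, [eax] → edx=M[104]=-2
xor edx, 19 → edx=(-2)^19=-19
mov edx, [eax] → edx=M[104]=-2
xor edx, 13 → edx=(-2)^13=-13
add eax, 4 → eax=104+4=108
sub ebx, 1 → ebx=6-1=5
cmp ebx, 3  (cmp 5,3)
jne L2: taken
mov edx, [eax] → edx=M[108]=5
or edx, 15 → edx=5|15=15
mov edx, [eax] → edx=M[108]=5
xor edx, 19 → edx=5^19=22
mov edx, [eax] → edx=M[108]=5
xor edx, 13 → edx=5^13=8
add eax, 4 → eax=108+4=112
After step 30: edx = 8.

8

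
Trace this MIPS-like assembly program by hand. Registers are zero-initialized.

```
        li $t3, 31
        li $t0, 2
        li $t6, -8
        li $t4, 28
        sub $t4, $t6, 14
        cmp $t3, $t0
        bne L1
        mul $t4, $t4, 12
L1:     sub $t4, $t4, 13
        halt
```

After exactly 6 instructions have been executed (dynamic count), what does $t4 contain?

-22

$t3=31
$t0=2
$t6=-8
$t4=28
$t4=(-8)-14=-22
cmp $t3, $t0  (cmp 31,2)
After step 6: $t4 = -22.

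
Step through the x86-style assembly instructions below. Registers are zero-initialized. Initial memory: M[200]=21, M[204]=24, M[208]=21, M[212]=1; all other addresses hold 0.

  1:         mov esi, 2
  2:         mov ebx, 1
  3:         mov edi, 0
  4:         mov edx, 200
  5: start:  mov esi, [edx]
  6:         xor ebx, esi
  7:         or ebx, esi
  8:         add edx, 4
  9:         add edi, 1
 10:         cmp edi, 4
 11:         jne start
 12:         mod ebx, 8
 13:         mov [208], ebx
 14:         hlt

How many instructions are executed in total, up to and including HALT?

35

esi=2
ebx=1
edi=0
edx=200
esi=M[200]=21
ebx=1^21=20
ebx=20|21=21
edx=200+4=204
edi=0+1=1
cmp edi, 4  (cmp 1,4)
jne start: taken
esi=M[204]=24
ebx=21^24=13
ebx=13|24=29
edx=204+4=208
edi=1+1=2
cmp edi, 4  (cmp 2,4)
jne start: taken
esi=M[208]=21
ebx=29^21=8
ebx=8|21=29
edx=208+4=212
edi=2+1=3
cmp edi, 4  (cmp 3,4)
jne start: taken
esi=M[212]=1
ebx=29^1=28
ebx=28|1=29
edx=212+4=216
edi=3+1=4
cmp edi, 4  (cmp 4,4)
jne start: not taken
ebx=29%8=5
mov [208], ebx → M[208]=5
halt.
Total executed instructions: 35.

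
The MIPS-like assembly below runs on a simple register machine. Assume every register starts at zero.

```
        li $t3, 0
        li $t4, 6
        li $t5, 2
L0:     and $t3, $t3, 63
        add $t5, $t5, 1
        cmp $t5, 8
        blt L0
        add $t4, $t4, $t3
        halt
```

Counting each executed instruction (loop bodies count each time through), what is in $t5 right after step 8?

after li $t3, 0: $t3=0
after li $t4, 6: $t4=6
after li $t5, 2: $t5=2
after and $t3, $t3, 63: $t3=0&63=0
after add $t5, $t5, 1: $t5=2+1=3
cmp $t5, 8  (cmp 3,8)
blt L0: taken
after and $t3, $t3, 63: $t3=0&63=0
After step 8: $t5 = 3.

3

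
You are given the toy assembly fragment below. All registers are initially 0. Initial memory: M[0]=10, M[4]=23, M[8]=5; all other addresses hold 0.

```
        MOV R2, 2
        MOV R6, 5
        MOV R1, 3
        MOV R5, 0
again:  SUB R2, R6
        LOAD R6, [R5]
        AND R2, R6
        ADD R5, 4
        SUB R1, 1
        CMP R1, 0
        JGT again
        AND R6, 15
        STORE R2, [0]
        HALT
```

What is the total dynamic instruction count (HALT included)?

R2=2
R6=5
R1=3
R5=0
R2=2-5=-3
R6=M[0]=10
R2=(-3)&10=8
R5=0+4=4
R1=3-1=2
CMP R1, 0  (cmp 2,0)
JGT again: taken
R2=8-10=-2
R6=M[4]=23
R2=(-2)&23=22
R5=4+4=8
R1=2-1=1
CMP R1, 0  (cmp 1,0)
JGT again: taken
R2=22-23=-1
R6=M[8]=5
R2=(-1)&5=5
R5=8+4=12
R1=1-1=0
CMP R1, 0  (cmp 0,0)
JGT again: not taken
R6=5&15=5
STORE R2, [0] → M[0]=5
halt.
Total executed instructions: 28.

28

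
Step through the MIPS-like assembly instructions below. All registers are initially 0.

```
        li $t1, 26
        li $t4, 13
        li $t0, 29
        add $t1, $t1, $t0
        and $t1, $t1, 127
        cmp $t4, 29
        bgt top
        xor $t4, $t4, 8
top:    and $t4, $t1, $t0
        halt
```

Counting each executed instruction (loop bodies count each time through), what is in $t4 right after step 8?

$t1=26
$t4=13
$t0=29
$t1=26+29=55
$t1=55&127=55
cmp $t4, 29  (cmp 13,29)
bgt top: not taken
$t4=13^8=5
After step 8: $t4 = 5.

5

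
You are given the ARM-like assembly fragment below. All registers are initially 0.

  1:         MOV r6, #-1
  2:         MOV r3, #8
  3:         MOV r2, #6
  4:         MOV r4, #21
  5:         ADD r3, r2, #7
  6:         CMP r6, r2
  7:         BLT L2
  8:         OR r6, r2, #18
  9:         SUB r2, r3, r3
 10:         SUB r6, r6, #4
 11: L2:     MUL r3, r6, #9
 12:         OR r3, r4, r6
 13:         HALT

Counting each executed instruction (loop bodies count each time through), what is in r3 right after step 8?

r6=-1
r3=8
r2=6
r4=21
r3=6+7=13
CMP r6, r2  (cmp -1,6)
BLT L2: taken
r3=(-1)*9=-9
After step 8: r3 = -9.

-9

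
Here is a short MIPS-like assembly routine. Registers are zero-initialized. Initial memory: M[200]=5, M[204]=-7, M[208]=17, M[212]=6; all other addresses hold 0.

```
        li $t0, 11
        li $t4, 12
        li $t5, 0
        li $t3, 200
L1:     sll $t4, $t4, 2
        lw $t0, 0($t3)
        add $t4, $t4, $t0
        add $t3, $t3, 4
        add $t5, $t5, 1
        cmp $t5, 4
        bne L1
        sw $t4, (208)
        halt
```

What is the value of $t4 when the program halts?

3354

after li $t0, 11: $t0=11
after li $t4, 12: $t4=12
after li $t5, 0: $t5=0
after li $t3, 200: $t3=200
after sll $t4, $t4, 2: $t4=12<<2=48
after lw $t0, 0($t3): $t0=M[200]=5
after add $t4, $t4, $t0: $t4=48+5=53
after add $t3, $t3, 4: $t3=200+4=204
after add $t5, $t5, 1: $t5=0+1=1
cmp $t5, 4  (cmp 1,4)
bne L1: taken
after sll $t4, $t4, 2: $t4=53<<2=212
after lw $t0, 0($t3): $t0=M[204]=-7
after add $t4, $t4, $t0: $t4=212+(-7)=205
after add $t3, $t3, 4: $t3=204+4=208
after add $t5, $t5, 1: $t5=1+1=2
cmp $t5, 4  (cmp 2,4)
bne L1: taken
after sll $t4, $t4, 2: $t4=205<<2=820
after lw $t0, 0($t3): $t0=M[208]=17
after add $t4, $t4, $t0: $t4=820+17=837
after add $t3, $t3, 4: $t3=208+4=212
after add $t5, $t5, 1: $t5=2+1=3
cmp $t5, 4  (cmp 3,4)
bne L1: taken
after sll $t4, $t4, 2: $t4=837<<2=3348
after lw $t0, 0($t3): $t0=M[212]=6
after add $t4, $t4, $t0: $t4=3348+6=3354
after add $t3, $t3, 4: $t3=212+4=216
after add $t5, $t5, 1: $t5=3+1=4
cmp $t5, 4  (cmp 4,4)
bne L1: not taken
sw $t4, (208) → M[208]=3354
halt.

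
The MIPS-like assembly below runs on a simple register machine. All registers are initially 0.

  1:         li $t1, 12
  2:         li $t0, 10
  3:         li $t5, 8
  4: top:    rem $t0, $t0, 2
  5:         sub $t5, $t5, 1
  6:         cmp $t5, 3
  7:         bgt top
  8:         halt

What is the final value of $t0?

0

after li $t1, 12: $t1=12
after li $t0, 10: $t0=10
after li $t5, 8: $t5=8
after rem $t0, $t0, 2: $t0=10%2=0
after sub $t5, $t5, 1: $t5=8-1=7
cmp $t5, 3  (cmp 7,3)
bgt top: taken
after rem $t0, $t0, 2: $t0=0%2=0
after sub $t5, $t5, 1: $t5=7-1=6
cmp $t5, 3  (cmp 6,3)
bgt top: taken
after rem $t0, $t0, 2: $t0=0%2=0
after sub $t5, $t5, 1: $t5=6-1=5
cmp $t5, 3  (cmp 5,3)
bgt top: taken
after rem $t0, $t0, 2: $t0=0%2=0
after sub $t5, $t5, 1: $t5=5-1=4
cmp $t5, 3  (cmp 4,3)
bgt top: taken
after rem $t0, $t0, 2: $t0=0%2=0
after sub $t5, $t5, 1: $t5=4-1=3
cmp $t5, 3  (cmp 3,3)
bgt top: not taken
halt.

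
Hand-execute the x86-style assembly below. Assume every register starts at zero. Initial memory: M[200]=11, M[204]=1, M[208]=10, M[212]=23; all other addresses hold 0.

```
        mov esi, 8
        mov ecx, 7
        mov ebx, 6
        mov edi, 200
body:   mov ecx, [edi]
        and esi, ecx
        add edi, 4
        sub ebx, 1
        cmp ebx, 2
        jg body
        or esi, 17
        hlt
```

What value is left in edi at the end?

216

mov esi, 8 → esi=8
mov ecx, 7 → ecx=7
mov ebx, 6 → ebx=6
mov edi, 200 → edi=200
mov ecx, [edi] → ecx=M[200]=11
and esi, ecx → esi=8&11=8
add edi, 4 → edi=200+4=204
sub ebx, 1 → ebx=6-1=5
cmp ebx, 2  (cmp 5,2)
jg body: taken
mov ecx, [edi] → ecx=M[204]=1
and esi, ecx → esi=8&1=0
add edi, 4 → edi=204+4=208
sub ebx, 1 → ebx=5-1=4
cmp ebx, 2  (cmp 4,2)
jg body: taken
mov ecx, [edi] → ecx=M[208]=10
and esi, ecx → esi=0&10=0
add edi, 4 → edi=208+4=212
sub ebx, 1 → ebx=4-1=3
cmp ebx, 2  (cmp 3,2)
jg body: taken
mov ecx, [edi] → ecx=M[212]=23
and esi, ecx → esi=0&23=0
add edi, 4 → edi=212+4=216
sub ebx, 1 → ebx=3-1=2
cmp ebx, 2  (cmp 2,2)
jg body: not taken
or esi, 17 → esi=0|17=17
halt.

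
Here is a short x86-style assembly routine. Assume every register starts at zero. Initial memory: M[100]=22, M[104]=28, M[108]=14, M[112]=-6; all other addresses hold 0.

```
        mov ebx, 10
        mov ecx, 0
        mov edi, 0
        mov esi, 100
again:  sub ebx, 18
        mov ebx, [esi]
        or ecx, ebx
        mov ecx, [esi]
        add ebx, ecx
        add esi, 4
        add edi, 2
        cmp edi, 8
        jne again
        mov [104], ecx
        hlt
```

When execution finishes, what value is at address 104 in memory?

-6

mov ebx, 10 → ebx=10
mov ecx, 0 → ecx=0
mov edi, 0 → edi=0
mov esi, 100 → esi=100
sub ebx, 18 → ebx=10-18=-8
mov ebx, [esi] → ebx=M[100]=22
or ecx, ebx → ecx=0|22=22
mov ecx, [esi] → ecx=M[100]=22
add ebx, ecx → ebx=22+22=44
add esi, 4 → esi=100+4=104
add edi, 2 → edi=0+2=2
cmp edi, 8  (cmp 2,8)
jne again: taken
sub ebx, 18 → ebx=44-18=26
mov ebx, [esi] → ebx=M[104]=28
or ecx, ebx → ecx=22|28=30
mov ecx, [esi] → ecx=M[104]=28
add ebx, ecx → ebx=28+28=56
add esi, 4 → esi=104+4=108
add edi, 2 → edi=2+2=4
cmp edi, 8  (cmp 4,8)
jne again: taken
sub ebx, 18 → ebx=56-18=38
mov ebx, [esi] → ebx=M[108]=14
or ecx, ebx → ecx=28|14=30
mov ecx, [esi] → ecx=M[108]=14
add ebx, ecx → ebx=14+14=28
add esi, 4 → esi=108+4=112
add edi, 2 → edi=4+2=6
cmp edi, 8  (cmp 6,8)
jne again: taken
sub ebx, 18 → ebx=28-18=10
mov ebx, [esi] → ebx=M[112]=-6
or ecx, ebx → ecx=14|(-6)=-2
mov ecx, [esi] → ecx=M[112]=-6
add ebx, ecx → ebx=(-6)+(-6)=-12
add esi, 4 → esi=112+4=116
add edi, 2 → edi=6+2=8
cmp edi, 8  (cmp 8,8)
jne again: not taken
mov [104], ecx → M[104]=-6
halt.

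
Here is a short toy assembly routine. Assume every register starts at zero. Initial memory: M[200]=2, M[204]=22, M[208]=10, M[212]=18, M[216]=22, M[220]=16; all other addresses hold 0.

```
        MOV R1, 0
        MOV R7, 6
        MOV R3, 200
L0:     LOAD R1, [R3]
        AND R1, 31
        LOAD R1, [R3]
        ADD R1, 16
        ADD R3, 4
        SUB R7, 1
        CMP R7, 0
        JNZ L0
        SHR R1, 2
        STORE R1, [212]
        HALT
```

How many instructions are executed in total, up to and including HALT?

54

after MOV R1, 0: R1=0
after MOV R7, 6: R7=6
after MOV R3, 200: R3=200
after LOAD R1, [R3]: R1=M[200]=2
after AND R1, 31: R1=2&31=2
after LOAD R1, [R3]: R1=M[200]=2
after ADD R1, 16: R1=2+16=18
after ADD R3, 4: R3=200+4=204
after SUB R7, 1: R7=6-1=5
CMP R7, 0  (cmp 5,0)
JNZ L0: taken
after LOAD R1, [R3]: R1=M[204]=22
after AND R1, 31: R1=22&31=22
after LOAD R1, [R3]: R1=M[204]=22
after ADD R1, 16: R1=22+16=38
after ADD R3, 4: R3=204+4=208
after SUB R7, 1: R7=5-1=4
CMP R7, 0  (cmp 4,0)
JNZ L0: taken
after LOAD R1, [R3]: R1=M[208]=10
after AND R1, 31: R1=10&31=10
after LOAD R1, [R3]: R1=M[208]=10
after ADD R1, 16: R1=10+16=26
after ADD R3, 4: R3=208+4=212
after SUB R7, 1: R7=4-1=3
CMP R7, 0  (cmp 3,0)
JNZ L0: taken
after LOAD R1, [R3]: R1=M[212]=18
after AND R1, 31: R1=18&31=18
after LOAD R1, [R3]: R1=M[212]=18
after ADD R1, 16: R1=18+16=34
after ADD R3, 4: R3=212+4=216
after SUB R7, 1: R7=3-1=2
CMP R7, 0  (cmp 2,0)
JNZ L0: taken
after LOAD R1, [R3]: R1=M[216]=22
after AND R1, 31: R1=22&31=22
after LOAD R1, [R3]: R1=M[216]=22
after ADD R1, 16: R1=22+16=38
after ADD R3, 4: R3=216+4=220
after SUB R7, 1: R7=2-1=1
CMP R7, 0  (cmp 1,0)
JNZ L0: taken
after LOAD R1, [R3]: R1=M[220]=16
after AND R1, 31: R1=16&31=16
after LOAD R1, [R3]: R1=M[220]=16
after ADD R1, 16: R1=16+16=32
after ADD R3, 4: R3=220+4=224
after SUB R7, 1: R7=1-1=0
CMP R7, 0  (cmp 0,0)
JNZ L0: not taken
after SHR R1, 2: R1=32>>2=8
STORE R1, [212] → M[212]=8
halt.
Total executed instructions: 54.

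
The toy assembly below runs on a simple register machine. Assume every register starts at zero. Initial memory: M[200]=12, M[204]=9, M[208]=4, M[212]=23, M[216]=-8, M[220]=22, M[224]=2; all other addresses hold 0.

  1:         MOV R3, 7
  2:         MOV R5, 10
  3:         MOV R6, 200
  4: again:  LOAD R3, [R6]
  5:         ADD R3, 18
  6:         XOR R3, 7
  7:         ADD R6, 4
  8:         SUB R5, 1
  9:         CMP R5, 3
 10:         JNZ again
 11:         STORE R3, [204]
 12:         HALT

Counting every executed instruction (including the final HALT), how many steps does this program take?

after MOV R3, 7: R3=7
after MOV R5, 10: R5=10
after MOV R6, 200: R6=200
after LOAD R3, [R6]: R3=M[200]=12
after ADD R3, 18: R3=12+18=30
after XOR R3, 7: R3=30^7=25
after ADD R6, 4: R6=200+4=204
after SUB R5, 1: R5=10-1=9
CMP R5, 3  (cmp 9,3)
JNZ again: taken
after LOAD R3, [R6]: R3=M[204]=9
after ADD R3, 18: R3=9+18=27
after XOR R3, 7: R3=27^7=28
after ADD R6, 4: R6=204+4=208
after SUB R5, 1: R5=9-1=8
CMP R5, 3  (cmp 8,3)
JNZ again: taken
after LOAD R3, [R6]: R3=M[208]=4
after ADD R3, 18: R3=4+18=22
after XOR R3, 7: R3=22^7=17
after ADD R6, 4: R6=208+4=212
after SUB R5, 1: R5=8-1=7
CMP R5, 3  (cmp 7,3)
JNZ again: taken
after LOAD R3, [R6]: R3=M[212]=23
after ADD R3, 18: R3=23+18=41
after XOR R3, 7: R3=41^7=46
after ADD R6, 4: R6=212+4=216
after SUB R5, 1: R5=7-1=6
CMP R5, 3  (cmp 6,3)
JNZ again: taken
after LOAD R3, [R6]: R3=M[216]=-8
after ADD R3, 18: R3=(-8)+18=10
after XOR R3, 7: R3=10^7=13
after ADD R6, 4: R6=216+4=220
after SUB R5, 1: R5=6-1=5
CMP R5, 3  (cmp 5,3)
JNZ again: taken
after LOAD R3, [R6]: R3=M[220]=22
after ADD R3, 18: R3=22+18=40
after XOR R3, 7: R3=40^7=47
after ADD R6, 4: R6=220+4=224
after SUB R5, 1: R5=5-1=4
CMP R5, 3  (cmp 4,3)
JNZ again: taken
after LOAD R3, [R6]: R3=M[224]=2
after ADD R3, 18: R3=2+18=20
after XOR R3, 7: R3=20^7=19
after ADD R6, 4: R6=224+4=228
after SUB R5, 1: R5=4-1=3
CMP R5, 3  (cmp 3,3)
JNZ again: not taken
STORE R3, [204] → M[204]=19
halt.
Total executed instructions: 54.

54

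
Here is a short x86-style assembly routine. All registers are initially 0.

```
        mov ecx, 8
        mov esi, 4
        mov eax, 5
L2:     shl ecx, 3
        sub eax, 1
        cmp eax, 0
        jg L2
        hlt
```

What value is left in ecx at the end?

262144

mov ecx, 8 → ecx=8
mov esi, 4 → esi=4
mov eax, 5 → eax=5
shl ecx, 3 → ecx=8<<3=64
sub eax, 1 → eax=5-1=4
cmp eax, 0  (cmp 4,0)
jg L2: taken
shl ecx, 3 → ecx=64<<3=512
sub eax, 1 → eax=4-1=3
cmp eax, 0  (cmp 3,0)
jg L2: taken
shl ecx, 3 → ecx=512<<3=4096
sub eax, 1 → eax=3-1=2
cmp eax, 0  (cmp 2,0)
jg L2: taken
shl ecx, 3 → ecx=4096<<3=32768
sub eax, 1 → eax=2-1=1
cmp eax, 0  (cmp 1,0)
jg L2: taken
shl ecx, 3 → ecx=32768<<3=262144
sub eax, 1 → eax=1-1=0
cmp eax, 0  (cmp 0,0)
jg L2: not taken
halt.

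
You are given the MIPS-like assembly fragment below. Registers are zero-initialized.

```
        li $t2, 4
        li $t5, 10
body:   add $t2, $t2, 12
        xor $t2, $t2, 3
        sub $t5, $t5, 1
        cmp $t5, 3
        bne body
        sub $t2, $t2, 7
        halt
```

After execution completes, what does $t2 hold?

84

li $t2, 4 → $t2=4
li $t5, 10 → $t5=10
add $t2, $t2, 12 → $t2=4+12=16
xor $t2, $t2, 3 → $t2=16^3=19
sub $t5, $t5, 1 → $t5=10-1=9
cmp $t5, 3  (cmp 9,3)
bne body: taken
add $t2, $t2, 12 → $t2=19+12=31
xor $t2, $t2, 3 → $t2=31^3=28
sub $t5, $t5, 1 → $t5=9-1=8
cmp $t5, 3  (cmp 8,3)
bne body: taken
add $t2, $t2, 12 → $t2=28+12=40
xor $t2, $t2, 3 → $t2=40^3=43
sub $t5, $t5, 1 → $t5=8-1=7
cmp $t5, 3  (cmp 7,3)
bne body: taken
add $t2, $t2, 12 → $t2=43+12=55
xor $t2, $t2, 3 → $t2=55^3=52
sub $t5, $t5, 1 → $t5=7-1=6
cmp $t5, 3  (cmp 6,3)
bne body: taken
add $t2, $t2, 12 → $t2=52+12=64
xor $t2, $t2, 3 → $t2=64^3=67
sub $t5, $t5, 1 → $t5=6-1=5
cmp $t5, 3  (cmp 5,3)
bne body: taken
add $t2, $t2, 12 → $t2=67+12=79
xor $t2, $t2, 3 → $t2=79^3=76
sub $t5, $t5, 1 → $t5=5-1=4
cmp $t5, 3  (cmp 4,3)
bne body: taken
add $t2, $t2, 12 → $t2=76+12=88
xor $t2, $t2, 3 → $t2=88^3=91
sub $t5, $t5, 1 → $t5=4-1=3
cmp $t5, 3  (cmp 3,3)
bne body: not taken
sub $t2, $t2, 7 → $t2=91-7=84
halt.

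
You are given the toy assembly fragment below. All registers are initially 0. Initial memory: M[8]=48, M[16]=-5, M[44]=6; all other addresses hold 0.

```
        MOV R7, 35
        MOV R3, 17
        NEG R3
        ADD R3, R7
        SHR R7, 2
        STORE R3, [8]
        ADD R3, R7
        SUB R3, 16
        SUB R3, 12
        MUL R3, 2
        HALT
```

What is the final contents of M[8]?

R7=35
R3=17
R3=-(17)=-17
R3=(-17)+35=18
R7=35>>2=8
STORE R3, [8] → M[8]=18
R3=18+8=26
R3=26-16=10
R3=10-12=-2
R3=(-2)*2=-4
halt.

18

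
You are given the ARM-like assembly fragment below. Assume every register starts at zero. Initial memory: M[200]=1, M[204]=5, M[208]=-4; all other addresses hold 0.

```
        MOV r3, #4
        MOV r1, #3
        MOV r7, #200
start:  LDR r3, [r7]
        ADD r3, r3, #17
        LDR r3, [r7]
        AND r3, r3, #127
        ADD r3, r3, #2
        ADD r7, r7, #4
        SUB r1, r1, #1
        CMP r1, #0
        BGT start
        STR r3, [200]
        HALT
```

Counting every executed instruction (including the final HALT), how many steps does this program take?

32

r3=4
r1=3
r7=200
r3=M[200]=1
r3=1+17=18
r3=M[200]=1
r3=1&127=1
r3=1+2=3
r7=200+4=204
r1=3-1=2
CMP r1, #0  (cmp 2,0)
BGT start: taken
r3=M[204]=5
r3=5+17=22
r3=M[204]=5
r3=5&127=5
r3=5+2=7
r7=204+4=208
r1=2-1=1
CMP r1, #0  (cmp 1,0)
BGT start: taken
r3=M[208]=-4
r3=(-4)+17=13
r3=M[208]=-4
r3=(-4)&127=124
r3=124+2=126
r7=208+4=212
r1=1-1=0
CMP r1, #0  (cmp 0,0)
BGT start: not taken
STR r3, [200] → M[200]=126
halt.
Total executed instructions: 32.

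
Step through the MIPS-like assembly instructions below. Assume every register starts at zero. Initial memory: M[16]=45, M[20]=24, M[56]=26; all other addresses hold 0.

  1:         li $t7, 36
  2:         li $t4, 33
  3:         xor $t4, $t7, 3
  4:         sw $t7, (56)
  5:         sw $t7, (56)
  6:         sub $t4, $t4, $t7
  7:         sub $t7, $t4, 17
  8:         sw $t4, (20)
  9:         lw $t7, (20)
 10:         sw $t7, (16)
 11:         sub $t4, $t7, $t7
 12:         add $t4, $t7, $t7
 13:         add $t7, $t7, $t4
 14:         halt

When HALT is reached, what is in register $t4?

6

after li $t7, 36: $t7=36
after li $t4, 33: $t4=33
after xor $t4, $t7, 3: $t4=36^3=39
sw $t7, (56) → M[56]=36
sw $t7, (56) → M[56]=36
after sub $t4, $t4, $t7: $t4=39-36=3
after sub $t7, $t4, 17: $t7=3-17=-14
sw $t4, (20) → M[20]=3
after lw $t7, (20): $t7=M[20]=3
sw $t7, (16) → M[16]=3
after sub $t4, $t7, $t7: $t4=3-3=0
after add $t4, $t7, $t7: $t4=3+3=6
after add $t7, $t7, $t4: $t7=3+6=9
halt.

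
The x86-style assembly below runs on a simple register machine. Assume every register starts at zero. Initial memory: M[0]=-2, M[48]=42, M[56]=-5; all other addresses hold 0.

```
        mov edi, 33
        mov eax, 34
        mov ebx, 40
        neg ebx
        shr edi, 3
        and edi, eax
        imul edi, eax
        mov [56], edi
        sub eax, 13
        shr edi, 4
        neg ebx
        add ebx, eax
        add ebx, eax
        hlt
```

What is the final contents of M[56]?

mov edi, 33 → edi=33
mov eax, 34 → eax=34
mov ebx, 40 → ebx=40
neg ebx → ebx=-(40)=-40
shr edi, 3 → edi=33>>3=4
and edi, eax → edi=4&34=0
imul edi, eax → edi=0*34=0
mov [56], edi → M[56]=0
sub eax, 13 → eax=34-13=21
shr edi, 4 → edi=0>>4=0
neg ebx → ebx=-(-40)=40
add ebx, eax → ebx=40+21=61
add ebx, eax → ebx=61+21=82
halt.

0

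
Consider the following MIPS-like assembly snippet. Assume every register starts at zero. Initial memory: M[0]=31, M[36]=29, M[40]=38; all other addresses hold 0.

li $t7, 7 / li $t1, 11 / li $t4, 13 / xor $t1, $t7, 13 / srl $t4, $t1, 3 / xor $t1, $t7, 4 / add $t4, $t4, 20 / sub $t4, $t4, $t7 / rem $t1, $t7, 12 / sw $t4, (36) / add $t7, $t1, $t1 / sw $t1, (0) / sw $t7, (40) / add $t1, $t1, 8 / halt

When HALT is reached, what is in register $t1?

li $t7, 7 → $t7=7
li $t1, 11 → $t1=11
li $t4, 13 → $t4=13
xor $t1, $t7, 13 → $t1=7^13=10
srl $t4, $t1, 3 → $t4=10>>3=1
xor $t1, $t7, 4 → $t1=7^4=3
add $t4, $t4, 20 → $t4=1+20=21
sub $t4, $t4, $t7 → $t4=21-7=14
rem $t1, $t7, 12 → $t1=7%12=7
sw $t4, (36) → M[36]=14
add $t7, $t1, $t1 → $t7=7+7=14
sw $t1, (0) → M[0]=7
sw $t7, (40) → M[40]=14
add $t1, $t1, 8 → $t1=7+8=15
halt.

15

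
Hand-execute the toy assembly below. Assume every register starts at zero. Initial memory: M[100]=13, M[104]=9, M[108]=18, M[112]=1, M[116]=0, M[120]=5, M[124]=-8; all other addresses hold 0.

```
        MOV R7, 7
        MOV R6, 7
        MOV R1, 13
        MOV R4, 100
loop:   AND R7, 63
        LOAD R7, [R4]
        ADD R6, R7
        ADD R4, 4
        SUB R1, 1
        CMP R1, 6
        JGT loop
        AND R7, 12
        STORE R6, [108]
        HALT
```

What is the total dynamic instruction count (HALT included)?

R7=7
R6=7
R1=13
R4=100
R7=7&63=7
R7=M[100]=13
R6=7+13=20
R4=100+4=104
R1=13-1=12
CMP R1, 6  (cmp 12,6)
JGT loop: taken
R7=13&63=13
R7=M[104]=9
R6=20+9=29
R4=104+4=108
R1=12-1=11
CMP R1, 6  (cmp 11,6)
JGT loop: taken
R7=9&63=9
R7=M[108]=18
R6=29+18=47
R4=108+4=112
R1=11-1=10
CMP R1, 6  (cmp 10,6)
JGT loop: taken
R7=18&63=18
R7=M[112]=1
R6=47+1=48
R4=112+4=116
R1=10-1=9
CMP R1, 6  (cmp 9,6)
JGT loop: taken
R7=1&63=1
R7=M[116]=0
R6=48+0=48
R4=116+4=120
R1=9-1=8
CMP R1, 6  (cmp 8,6)
JGT loop: taken
R7=0&63=0
R7=M[120]=5
R6=48+5=53
R4=120+4=124
R1=8-1=7
CMP R1, 6  (cmp 7,6)
JGT loop: taken
R7=5&63=5
R7=M[124]=-8
R6=53+(-8)=45
R4=124+4=128
R1=7-1=6
CMP R1, 6  (cmp 6,6)
JGT loop: not taken
R7=(-8)&12=8
STORE R6, [108] → M[108]=45
halt.
Total executed instructions: 56.

56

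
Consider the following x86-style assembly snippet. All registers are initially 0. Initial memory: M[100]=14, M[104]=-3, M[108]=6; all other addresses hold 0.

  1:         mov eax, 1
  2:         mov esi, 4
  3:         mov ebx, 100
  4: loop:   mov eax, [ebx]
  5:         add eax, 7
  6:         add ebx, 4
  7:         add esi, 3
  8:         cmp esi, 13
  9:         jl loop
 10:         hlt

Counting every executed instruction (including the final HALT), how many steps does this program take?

22

mov eax, 1 → eax=1
mov esi, 4 → esi=4
mov ebx, 100 → ebx=100
mov eax, [ebx] → eax=M[100]=14
add eax, 7 → eax=14+7=21
add ebx, 4 → ebx=100+4=104
add esi, 3 → esi=4+3=7
cmp esi, 13  (cmp 7,13)
jl loop: taken
mov eax, [ebx] → eax=M[104]=-3
add eax, 7 → eax=(-3)+7=4
add ebx, 4 → ebx=104+4=108
add esi, 3 → esi=7+3=10
cmp esi, 13  (cmp 10,13)
jl loop: taken
mov eax, [ebx] → eax=M[108]=6
add eax, 7 → eax=6+7=13
add ebx, 4 → ebx=108+4=112
add esi, 3 → esi=10+3=13
cmp esi, 13  (cmp 13,13)
jl loop: not taken
halt.
Total executed instructions: 22.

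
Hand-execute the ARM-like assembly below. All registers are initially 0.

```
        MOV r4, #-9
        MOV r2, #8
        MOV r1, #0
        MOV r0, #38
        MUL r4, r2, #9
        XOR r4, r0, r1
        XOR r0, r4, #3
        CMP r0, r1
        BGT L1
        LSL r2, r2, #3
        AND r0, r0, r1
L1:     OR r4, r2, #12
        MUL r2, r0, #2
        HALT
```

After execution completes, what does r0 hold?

37

after MOV r4, #-9: r4=-9
after MOV r2, #8: r2=8
after MOV r1, #0: r1=0
after MOV r0, #38: r0=38
after MUL r4, r2, #9: r4=8*9=72
after XOR r4, r0, r1: r4=38^0=38
after XOR r0, r4, #3: r0=38^3=37
CMP r0, r1  (cmp 37,0)
BGT L1: taken
after OR r4, r2, #12: r4=8|12=12
after MUL r2, r0, #2: r2=37*2=74
halt.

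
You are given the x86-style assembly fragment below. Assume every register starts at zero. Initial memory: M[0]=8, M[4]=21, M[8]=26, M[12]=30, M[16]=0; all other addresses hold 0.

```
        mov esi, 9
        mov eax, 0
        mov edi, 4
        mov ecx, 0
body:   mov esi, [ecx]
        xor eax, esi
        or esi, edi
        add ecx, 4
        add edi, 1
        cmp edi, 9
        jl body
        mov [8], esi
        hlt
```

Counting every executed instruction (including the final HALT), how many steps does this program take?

esi=9
eax=0
edi=4
ecx=0
esi=M[0]=8
eax=0^8=8
esi=8|4=12
ecx=0+4=4
edi=4+1=5
cmp edi, 9  (cmp 5,9)
jl body: taken
esi=M[4]=21
eax=8^21=29
esi=21|5=21
ecx=4+4=8
edi=5+1=6
cmp edi, 9  (cmp 6,9)
jl body: taken
esi=M[8]=26
eax=29^26=7
esi=26|6=30
ecx=8+4=12
edi=6+1=7
cmp edi, 9  (cmp 7,9)
jl body: taken
esi=M[12]=30
eax=7^30=25
esi=30|7=31
ecx=12+4=16
edi=7+1=8
cmp edi, 9  (cmp 8,9)
jl body: taken
esi=M[16]=0
eax=25^0=25
esi=0|8=8
ecx=16+4=20
edi=8+1=9
cmp edi, 9  (cmp 9,9)
jl body: not taken
mov [8], esi → M[8]=8
halt.
Total executed instructions: 41.

41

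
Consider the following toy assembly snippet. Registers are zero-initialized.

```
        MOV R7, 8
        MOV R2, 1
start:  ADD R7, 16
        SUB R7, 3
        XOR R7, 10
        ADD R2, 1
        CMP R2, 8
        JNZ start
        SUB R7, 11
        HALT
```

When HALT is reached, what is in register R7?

after MOV R7, 8: R7=8
after MOV R2, 1: R2=1
after ADD R7, 16: R7=8+16=24
after SUB R7, 3: R7=24-3=21
after XOR R7, 10: R7=21^10=31
after ADD R2, 1: R2=1+1=2
CMP R2, 8  (cmp 2,8)
JNZ start: taken
after ADD R7, 16: R7=31+16=47
after SUB R7, 3: R7=47-3=44
after XOR R7, 10: R7=44^10=38
after ADD R2, 1: R2=2+1=3
CMP R2, 8  (cmp 3,8)
JNZ start: taken
after ADD R7, 16: R7=38+16=54
after SUB R7, 3: R7=54-3=51
after XOR R7, 10: R7=51^10=57
after ADD R2, 1: R2=3+1=4
CMP R2, 8  (cmp 4,8)
JNZ start: taken
after ADD R7, 16: R7=57+16=73
after SUB R7, 3: R7=73-3=70
after XOR R7, 10: R7=70^10=76
after ADD R2, 1: R2=4+1=5
CMP R2, 8  (cmp 5,8)
JNZ start: taken
after ADD R7, 16: R7=76+16=92
after SUB R7, 3: R7=92-3=89
after XOR R7, 10: R7=89^10=83
after ADD R2, 1: R2=5+1=6
CMP R2, 8  (cmp 6,8)
JNZ start: taken
after ADD R7, 16: R7=83+16=99
after SUB R7, 3: R7=99-3=96
after XOR R7, 10: R7=96^10=106
after ADD R2, 1: R2=6+1=7
CMP R2, 8  (cmp 7,8)
JNZ start: taken
after ADD R7, 16: R7=106+16=122
after SUB R7, 3: R7=122-3=119
after XOR R7, 10: R7=119^10=125
after ADD R2, 1: R2=7+1=8
CMP R2, 8  (cmp 8,8)
JNZ start: not taken
after SUB R7, 11: R7=125-11=114
halt.

114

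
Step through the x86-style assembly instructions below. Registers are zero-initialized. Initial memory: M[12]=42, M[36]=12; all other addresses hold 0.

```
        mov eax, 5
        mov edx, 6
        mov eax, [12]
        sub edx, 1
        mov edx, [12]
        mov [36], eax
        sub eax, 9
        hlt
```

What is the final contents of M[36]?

42

after mov eax, 5: eax=5
after mov edx, 6: edx=6
after mov eax, [12]: eax=M[12]=42
after sub edx, 1: edx=6-1=5
after mov edx, [12]: edx=M[12]=42
mov [36], eax → M[36]=42
after sub eax, 9: eax=42-9=33
halt.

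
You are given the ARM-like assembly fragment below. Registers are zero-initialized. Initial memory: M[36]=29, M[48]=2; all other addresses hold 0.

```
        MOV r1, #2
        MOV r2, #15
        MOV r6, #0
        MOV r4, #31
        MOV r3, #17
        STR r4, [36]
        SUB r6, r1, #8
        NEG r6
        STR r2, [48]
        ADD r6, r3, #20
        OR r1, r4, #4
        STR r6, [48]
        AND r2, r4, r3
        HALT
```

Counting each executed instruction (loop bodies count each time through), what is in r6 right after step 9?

6

r1=2
r2=15
r6=0
r4=31
r3=17
STR r4, [36] → M[36]=31
r6=2-8=-6
r6=-(-6)=6
STR r2, [48] → M[48]=15
After step 9: r6 = 6.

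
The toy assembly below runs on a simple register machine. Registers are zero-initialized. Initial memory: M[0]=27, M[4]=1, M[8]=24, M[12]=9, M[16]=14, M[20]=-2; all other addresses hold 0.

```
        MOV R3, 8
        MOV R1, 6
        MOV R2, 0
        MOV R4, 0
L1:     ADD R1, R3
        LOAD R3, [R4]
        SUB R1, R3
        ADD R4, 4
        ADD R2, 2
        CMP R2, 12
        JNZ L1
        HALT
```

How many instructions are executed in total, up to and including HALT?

47

R3=8
R1=6
R2=0
R4=0
R1=6+8=14
R3=M[0]=27
R1=14-27=-13
R4=0+4=4
R2=0+2=2
CMP R2, 12  (cmp 2,12)
JNZ L1: taken
R1=(-13)+27=14
R3=M[4]=1
R1=14-1=13
R4=4+4=8
R2=2+2=4
CMP R2, 12  (cmp 4,12)
JNZ L1: taken
R1=13+1=14
R3=M[8]=24
R1=14-24=-10
R4=8+4=12
R2=4+2=6
CMP R2, 12  (cmp 6,12)
JNZ L1: taken
R1=(-10)+24=14
R3=M[12]=9
R1=14-9=5
R4=12+4=16
R2=6+2=8
CMP R2, 12  (cmp 8,12)
JNZ L1: taken
R1=5+9=14
R3=M[16]=14
R1=14-14=0
R4=16+4=20
R2=8+2=10
CMP R2, 12  (cmp 10,12)
JNZ L1: taken
R1=0+14=14
R3=M[20]=-2
R1=14-(-2)=16
R4=20+4=24
R2=10+2=12
CMP R2, 12  (cmp 12,12)
JNZ L1: not taken
halt.
Total executed instructions: 47.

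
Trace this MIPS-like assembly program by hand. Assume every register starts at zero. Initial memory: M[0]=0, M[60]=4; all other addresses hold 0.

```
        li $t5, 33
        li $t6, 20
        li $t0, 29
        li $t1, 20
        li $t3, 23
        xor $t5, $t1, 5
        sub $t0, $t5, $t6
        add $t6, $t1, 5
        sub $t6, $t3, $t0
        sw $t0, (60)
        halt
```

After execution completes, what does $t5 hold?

after li $t5, 33: $t5=33
after li $t6, 20: $t6=20
after li $t0, 29: $t0=29
after li $t1, 20: $t1=20
after li $t3, 23: $t3=23
after xor $t5, $t1, 5: $t5=20^5=17
after sub $t0, $t5, $t6: $t0=17-20=-3
after add $t6, $t1, 5: $t6=20+5=25
after sub $t6, $t3, $t0: $t6=23-(-3)=26
sw $t0, (60) → M[60]=-3
halt.

17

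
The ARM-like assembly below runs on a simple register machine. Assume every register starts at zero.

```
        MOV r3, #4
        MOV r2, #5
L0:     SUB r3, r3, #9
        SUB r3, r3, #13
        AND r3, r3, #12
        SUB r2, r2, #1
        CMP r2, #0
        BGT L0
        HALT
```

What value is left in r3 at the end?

12

after MOV r3, #4: r3=4
after MOV r2, #5: r2=5
after SUB r3, r3, #9: r3=4-9=-5
after SUB r3, r3, #13: r3=(-5)-13=-18
after AND r3, r3, #12: r3=(-18)&12=12
after SUB r2, r2, #1: r2=5-1=4
CMP r2, #0  (cmp 4,0)
BGT L0: taken
after SUB r3, r3, #9: r3=12-9=3
after SUB r3, r3, #13: r3=3-13=-10
after AND r3, r3, #12: r3=(-10)&12=4
after SUB r2, r2, #1: r2=4-1=3
CMP r2, #0  (cmp 3,0)
BGT L0: taken
after SUB r3, r3, #9: r3=4-9=-5
after SUB r3, r3, #13: r3=(-5)-13=-18
after AND r3, r3, #12: r3=(-18)&12=12
after SUB r2, r2, #1: r2=3-1=2
CMP r2, #0  (cmp 2,0)
BGT L0: taken
after SUB r3, r3, #9: r3=12-9=3
after SUB r3, r3, #13: r3=3-13=-10
after AND r3, r3, #12: r3=(-10)&12=4
after SUB r2, r2, #1: r2=2-1=1
CMP r2, #0  (cmp 1,0)
BGT L0: taken
after SUB r3, r3, #9: r3=4-9=-5
after SUB r3, r3, #13: r3=(-5)-13=-18
after AND r3, r3, #12: r3=(-18)&12=12
after SUB r2, r2, #1: r2=1-1=0
CMP r2, #0  (cmp 0,0)
BGT L0: not taken
halt.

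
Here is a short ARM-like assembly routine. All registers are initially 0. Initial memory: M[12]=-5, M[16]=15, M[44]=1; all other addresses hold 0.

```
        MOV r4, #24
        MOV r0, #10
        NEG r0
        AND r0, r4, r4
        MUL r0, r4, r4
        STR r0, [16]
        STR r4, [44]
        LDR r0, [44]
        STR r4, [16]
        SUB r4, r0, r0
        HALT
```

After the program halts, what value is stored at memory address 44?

24

MOV r4, #24 → r4=24
MOV r0, #10 → r0=10
NEG r0 → r0=-(10)=-10
AND r0, r4, r4 → r0=24&24=24
MUL r0, r4, r4 → r0=24*24=576
STR r0, [16] → M[16]=576
STR r4, [44] → M[44]=24
LDR r0, [44] → r0=M[44]=24
STR r4, [16] → M[16]=24
SUB r4, r0, r0 → r4=24-24=0
halt.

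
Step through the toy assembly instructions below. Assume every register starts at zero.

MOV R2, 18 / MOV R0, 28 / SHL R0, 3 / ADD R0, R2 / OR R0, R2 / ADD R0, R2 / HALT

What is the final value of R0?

260

R2=18
R0=28
R0=28<<3=224
R0=224+18=242
R0=242|18=242
R0=242+18=260
halt.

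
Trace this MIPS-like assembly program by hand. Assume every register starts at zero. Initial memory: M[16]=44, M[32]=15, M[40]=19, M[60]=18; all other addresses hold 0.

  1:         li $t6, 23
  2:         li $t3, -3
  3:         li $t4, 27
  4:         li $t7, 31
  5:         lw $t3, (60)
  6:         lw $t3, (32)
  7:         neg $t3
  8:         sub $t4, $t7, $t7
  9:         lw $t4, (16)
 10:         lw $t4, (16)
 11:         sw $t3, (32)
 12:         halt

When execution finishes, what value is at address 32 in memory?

-15

$t6=23
$t3=-3
$t4=27
$t7=31
$t3=M[60]=18
$t3=M[32]=15
$t3=-(15)=-15
$t4=31-31=0
$t4=M[16]=44
$t4=M[16]=44
sw $t3, (32) → M[32]=-15
halt.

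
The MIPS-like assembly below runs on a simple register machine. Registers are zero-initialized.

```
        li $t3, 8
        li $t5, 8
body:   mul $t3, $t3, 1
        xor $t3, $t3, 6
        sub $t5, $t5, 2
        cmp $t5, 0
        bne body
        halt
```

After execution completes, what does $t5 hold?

li $t3, 8 → $t3=8
li $t5, 8 → $t5=8
mul $t3, $t3, 1 → $t3=8*1=8
xor $t3, $t3, 6 → $t3=8^6=14
sub $t5, $t5, 2 → $t5=8-2=6
cmp $t5, 0  (cmp 6,0)
bne body: taken
mul $t3, $t3, 1 → $t3=14*1=14
xor $t3, $t3, 6 → $t3=14^6=8
sub $t5, $t5, 2 → $t5=6-2=4
cmp $t5, 0  (cmp 4,0)
bne body: taken
mul $t3, $t3, 1 → $t3=8*1=8
xor $t3, $t3, 6 → $t3=8^6=14
sub $t5, $t5, 2 → $t5=4-2=2
cmp $t5, 0  (cmp 2,0)
bne body: taken
mul $t3, $t3, 1 → $t3=14*1=14
xor $t3, $t3, 6 → $t3=14^6=8
sub $t5, $t5, 2 → $t5=2-2=0
cmp $t5, 0  (cmp 0,0)
bne body: not taken
halt.

0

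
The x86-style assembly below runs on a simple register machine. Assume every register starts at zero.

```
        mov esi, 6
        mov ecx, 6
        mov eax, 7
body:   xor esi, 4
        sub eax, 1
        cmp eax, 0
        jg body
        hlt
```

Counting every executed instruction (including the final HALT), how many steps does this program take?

after mov esi, 6: esi=6
after mov ecx, 6: ecx=6
after mov eax, 7: eax=7
after xor esi, 4: esi=6^4=2
after sub eax, 1: eax=7-1=6
cmp eax, 0  (cmp 6,0)
jg body: taken
after xor esi, 4: esi=2^4=6
after sub eax, 1: eax=6-1=5
cmp eax, 0  (cmp 5,0)
jg body: taken
after xor esi, 4: esi=6^4=2
after sub eax, 1: eax=5-1=4
cmp eax, 0  (cmp 4,0)
jg body: taken
after xor esi, 4: esi=2^4=6
after sub eax, 1: eax=4-1=3
cmp eax, 0  (cmp 3,0)
jg body: taken
after xor esi, 4: esi=6^4=2
after sub eax, 1: eax=3-1=2
cmp eax, 0  (cmp 2,0)
jg body: taken
after xor esi, 4: esi=2^4=6
after sub eax, 1: eax=2-1=1
cmp eax, 0  (cmp 1,0)
jg body: taken
after xor esi, 4: esi=6^4=2
after sub eax, 1: eax=1-1=0
cmp eax, 0  (cmp 0,0)
jg body: not taken
halt.
Total executed instructions: 32.

32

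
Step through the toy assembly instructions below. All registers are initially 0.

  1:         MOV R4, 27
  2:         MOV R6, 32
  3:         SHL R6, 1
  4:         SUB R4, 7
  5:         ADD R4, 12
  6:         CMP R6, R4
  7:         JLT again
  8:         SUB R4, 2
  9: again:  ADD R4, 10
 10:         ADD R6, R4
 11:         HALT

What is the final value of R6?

104

after MOV R4, 27: R4=27
after MOV R6, 32: R6=32
after SHL R6, 1: R6=32<<1=64
after SUB R4, 7: R4=27-7=20
after ADD R4, 12: R4=20+12=32
CMP R6, R4  (cmp 64,32)
JLT again: not taken
after SUB R4, 2: R4=32-2=30
after ADD R4, 10: R4=30+10=40
after ADD R6, R4: R6=64+40=104
halt.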